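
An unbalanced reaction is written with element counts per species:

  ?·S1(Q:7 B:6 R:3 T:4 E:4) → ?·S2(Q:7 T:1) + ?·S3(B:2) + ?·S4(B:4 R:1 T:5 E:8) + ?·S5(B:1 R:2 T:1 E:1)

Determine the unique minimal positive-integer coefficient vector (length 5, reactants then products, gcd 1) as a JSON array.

Q: 3·7 = 21 | 3·7+5·0+1·0+4·0 = 21
B: 3·6 = 18 | 3·0+5·2+1·4+4·1 = 18
R: 3·3 = 9 | 3·0+5·0+1·1+4·2 = 9
T: 3·4 = 12 | 3·1+5·0+1·5+4·1 = 12
E: 3·4 = 12 | 3·0+5·0+1·8+4·1 = 12
gcd(3,3,5,1,4) = 1

Coefficients: [3, 3, 5, 1, 4]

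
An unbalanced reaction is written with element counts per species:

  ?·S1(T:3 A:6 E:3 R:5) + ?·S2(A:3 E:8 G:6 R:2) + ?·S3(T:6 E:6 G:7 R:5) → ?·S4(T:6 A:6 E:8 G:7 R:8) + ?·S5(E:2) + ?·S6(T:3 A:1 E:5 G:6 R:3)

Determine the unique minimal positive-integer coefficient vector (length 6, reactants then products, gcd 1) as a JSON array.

T: 3·3+3·0+4·6 = 33 | 4·6+5·0+3·3 = 33
A: 3·6+3·3+4·0 = 27 | 4·6+5·0+3·1 = 27
E: 3·3+3·8+4·6 = 57 | 4·8+5·2+3·5 = 57
G: 3·0+3·6+4·7 = 46 | 4·7+5·0+3·6 = 46
R: 3·5+3·2+4·5 = 41 | 4·8+5·0+3·3 = 41
gcd(3,3,4,4,5,3) = 1

Coefficients: [3, 3, 4, 4, 5, 3]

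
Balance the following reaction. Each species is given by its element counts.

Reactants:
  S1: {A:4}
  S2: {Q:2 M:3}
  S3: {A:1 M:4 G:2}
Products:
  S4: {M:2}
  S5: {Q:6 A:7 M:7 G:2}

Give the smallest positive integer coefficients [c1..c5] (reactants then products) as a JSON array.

Coefficients: [3, 6, 2, 6, 2]

Q: 3·0+6·2+2·0 = 12 | 6·0+2·6 = 12
A: 3·4+6·0+2·1 = 14 | 6·0+2·7 = 14
M: 3·0+6·3+2·4 = 26 | 6·2+2·7 = 26
G: 3·0+6·0+2·2 = 4 | 6·0+2·2 = 4
gcd(3,6,2,6,2) = 1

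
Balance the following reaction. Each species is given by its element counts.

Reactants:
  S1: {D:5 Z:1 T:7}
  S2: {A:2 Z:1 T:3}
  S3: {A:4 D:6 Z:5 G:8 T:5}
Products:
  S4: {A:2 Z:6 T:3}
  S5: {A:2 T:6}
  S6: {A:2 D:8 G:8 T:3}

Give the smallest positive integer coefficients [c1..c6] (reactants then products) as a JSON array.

A: 2·0+3·2+5·4 = 26 | 5·2+3·2+5·2 = 26
D: 2·5+3·0+5·6 = 40 | 5·0+3·0+5·8 = 40
Z: 2·1+3·1+5·5 = 30 | 5·6+3·0+5·0 = 30
G: 2·0+3·0+5·8 = 40 | 5·0+3·0+5·8 = 40
T: 2·7+3·3+5·5 = 48 | 5·3+3·6+5·3 = 48
gcd(2,3,5,5,3,5) = 1

Coefficients: [2, 3, 5, 5, 3, 5]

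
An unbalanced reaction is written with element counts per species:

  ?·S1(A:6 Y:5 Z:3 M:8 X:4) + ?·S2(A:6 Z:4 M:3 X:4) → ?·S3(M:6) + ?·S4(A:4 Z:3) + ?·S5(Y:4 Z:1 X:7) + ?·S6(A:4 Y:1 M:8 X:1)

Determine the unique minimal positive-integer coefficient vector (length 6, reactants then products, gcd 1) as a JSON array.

Coefficients: [2, 2, 1, 4, 2, 2]

A: 2·6+2·6 = 24 | 1·0+4·4+2·0+2·4 = 24
Y: 2·5+2·0 = 10 | 1·0+4·0+2·4+2·1 = 10
Z: 2·3+2·4 = 14 | 1·0+4·3+2·1+2·0 = 14
M: 2·8+2·3 = 22 | 1·6+4·0+2·0+2·8 = 22
X: 2·4+2·4 = 16 | 1·0+4·0+2·7+2·1 = 16
gcd(2,2,1,4,2,2) = 1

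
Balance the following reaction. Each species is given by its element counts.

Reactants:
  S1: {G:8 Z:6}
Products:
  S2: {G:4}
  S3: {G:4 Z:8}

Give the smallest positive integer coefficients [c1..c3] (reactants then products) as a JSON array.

G: 4·8 = 32 | 5·4+3·4 = 32
Z: 4·6 = 24 | 5·0+3·8 = 24
gcd(4,5,3) = 1

Coefficients: [4, 5, 3]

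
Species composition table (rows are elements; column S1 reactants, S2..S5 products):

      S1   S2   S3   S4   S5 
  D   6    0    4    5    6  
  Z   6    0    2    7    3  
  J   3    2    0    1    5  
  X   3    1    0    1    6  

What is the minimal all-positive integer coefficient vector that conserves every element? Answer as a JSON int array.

Coefficients: [6, 2, 1, 4, 2]

D: 6·6 = 36 | 2·0+1·4+4·5+2·6 = 36
Z: 6·6 = 36 | 2·0+1·2+4·7+2·3 = 36
J: 6·3 = 18 | 2·2+1·0+4·1+2·5 = 18
X: 6·3 = 18 | 2·1+1·0+4·1+2·6 = 18
gcd(6,2,1,4,2) = 1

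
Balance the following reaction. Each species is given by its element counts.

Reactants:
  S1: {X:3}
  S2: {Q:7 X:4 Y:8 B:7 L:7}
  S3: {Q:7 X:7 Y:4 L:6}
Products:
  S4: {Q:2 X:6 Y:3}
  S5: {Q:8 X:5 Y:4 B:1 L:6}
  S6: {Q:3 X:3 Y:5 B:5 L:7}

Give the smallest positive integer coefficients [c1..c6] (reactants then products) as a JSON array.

Coefficients: [1, 3, 6, 3, 6, 3]

Q: 1·0+3·7+6·7 = 63 | 3·2+6·8+3·3 = 63
X: 1·3+3·4+6·7 = 57 | 3·6+6·5+3·3 = 57
Y: 1·0+3·8+6·4 = 48 | 3·3+6·4+3·5 = 48
B: 1·0+3·7+6·0 = 21 | 3·0+6·1+3·5 = 21
L: 1·0+3·7+6·6 = 57 | 3·0+6·6+3·7 = 57
gcd(1,3,6,3,6,3) = 1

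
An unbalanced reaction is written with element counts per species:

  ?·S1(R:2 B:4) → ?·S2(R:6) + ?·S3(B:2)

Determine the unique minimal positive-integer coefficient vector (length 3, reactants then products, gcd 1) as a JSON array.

R: 3·2 = 6 | 1·6+6·0 = 6
B: 3·4 = 12 | 1·0+6·2 = 12
gcd(3,1,6) = 1

Coefficients: [3, 1, 6]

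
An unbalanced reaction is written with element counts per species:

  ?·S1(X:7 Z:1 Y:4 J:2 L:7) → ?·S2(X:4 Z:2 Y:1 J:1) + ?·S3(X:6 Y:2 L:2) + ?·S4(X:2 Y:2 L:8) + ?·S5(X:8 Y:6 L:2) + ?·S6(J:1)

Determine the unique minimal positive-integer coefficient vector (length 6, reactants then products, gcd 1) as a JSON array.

Coefficients: [4, 2, 1, 3, 1, 6]

X: 4·7 = 28 | 2·4+1·6+3·2+1·8+6·0 = 28
Z: 4·1 = 4 | 2·2+1·0+3·0+1·0+6·0 = 4
Y: 4·4 = 16 | 2·1+1·2+3·2+1·6+6·0 = 16
J: 4·2 = 8 | 2·1+1·0+3·0+1·0+6·1 = 8
L: 4·7 = 28 | 2·0+1·2+3·8+1·2+6·0 = 28
gcd(4,2,1,3,1,6) = 1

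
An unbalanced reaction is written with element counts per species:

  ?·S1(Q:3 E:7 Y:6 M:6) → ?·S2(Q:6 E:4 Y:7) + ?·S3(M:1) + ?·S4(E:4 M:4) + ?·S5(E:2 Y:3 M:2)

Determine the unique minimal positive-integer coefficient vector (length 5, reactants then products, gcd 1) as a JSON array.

Q: 6·3 = 18 | 3·6+6·0+5·0+5·0 = 18
E: 6·7 = 42 | 3·4+6·0+5·4+5·2 = 42
Y: 6·6 = 36 | 3·7+6·0+5·0+5·3 = 36
M: 6·6 = 36 | 3·0+6·1+5·4+5·2 = 36
gcd(6,3,6,5,5) = 1

Coefficients: [6, 3, 6, 5, 5]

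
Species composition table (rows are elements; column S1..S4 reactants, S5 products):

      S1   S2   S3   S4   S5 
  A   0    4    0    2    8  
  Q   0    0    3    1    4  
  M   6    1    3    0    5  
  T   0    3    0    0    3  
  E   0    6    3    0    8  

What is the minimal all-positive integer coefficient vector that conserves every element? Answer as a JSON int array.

A: 1·0+3·4+2·0+6·2 = 24 | 3·8 = 24
Q: 1·0+3·0+2·3+6·1 = 12 | 3·4 = 12
M: 1·6+3·1+2·3+6·0 = 15 | 3·5 = 15
T: 1·0+3·3+2·0+6·0 = 9 | 3·3 = 9
E: 1·0+3·6+2·3+6·0 = 24 | 3·8 = 24
gcd(1,3,2,6,3) = 1

Coefficients: [1, 3, 2, 6, 3]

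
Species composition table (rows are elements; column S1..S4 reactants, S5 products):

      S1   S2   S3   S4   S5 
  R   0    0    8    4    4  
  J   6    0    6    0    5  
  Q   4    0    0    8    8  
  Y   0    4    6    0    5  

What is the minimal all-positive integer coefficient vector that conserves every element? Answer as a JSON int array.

Coefficients: [4, 6, 1, 4, 6]

R: 4·0+6·0+1·8+4·4 = 24 | 6·4 = 24
J: 4·6+6·0+1·6+4·0 = 30 | 6·5 = 30
Q: 4·4+6·0+1·0+4·8 = 48 | 6·8 = 48
Y: 4·0+6·4+1·6+4·0 = 30 | 6·5 = 30
gcd(4,6,1,4,6) = 1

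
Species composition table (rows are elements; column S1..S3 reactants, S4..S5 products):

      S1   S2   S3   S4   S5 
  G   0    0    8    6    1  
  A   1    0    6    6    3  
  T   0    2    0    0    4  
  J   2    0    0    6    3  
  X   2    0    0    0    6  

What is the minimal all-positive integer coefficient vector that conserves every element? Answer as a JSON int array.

G: 6·0+4·0+1·8 = 8 | 1·6+2·1 = 8
A: 6·1+4·0+1·6 = 12 | 1·6+2·3 = 12
T: 6·0+4·2+1·0 = 8 | 1·0+2·4 = 8
J: 6·2+4·0+1·0 = 12 | 1·6+2·3 = 12
X: 6·2+4·0+1·0 = 12 | 1·0+2·6 = 12
gcd(6,4,1,1,2) = 1

Coefficients: [6, 4, 1, 1, 2]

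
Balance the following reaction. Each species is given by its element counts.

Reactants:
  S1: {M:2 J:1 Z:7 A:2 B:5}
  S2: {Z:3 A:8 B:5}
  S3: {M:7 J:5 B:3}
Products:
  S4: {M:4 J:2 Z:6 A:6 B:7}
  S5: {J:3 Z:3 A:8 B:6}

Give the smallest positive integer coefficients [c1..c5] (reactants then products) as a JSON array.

Coefficients: [3, 4, 2, 5, 1]

M: 3·2+4·0+2·7 = 20 | 5·4+1·0 = 20
J: 3·1+4·0+2·5 = 13 | 5·2+1·3 = 13
Z: 3·7+4·3+2·0 = 33 | 5·6+1·3 = 33
A: 3·2+4·8+2·0 = 38 | 5·6+1·8 = 38
B: 3·5+4·5+2·3 = 41 | 5·7+1·6 = 41
gcd(3,4,2,5,1) = 1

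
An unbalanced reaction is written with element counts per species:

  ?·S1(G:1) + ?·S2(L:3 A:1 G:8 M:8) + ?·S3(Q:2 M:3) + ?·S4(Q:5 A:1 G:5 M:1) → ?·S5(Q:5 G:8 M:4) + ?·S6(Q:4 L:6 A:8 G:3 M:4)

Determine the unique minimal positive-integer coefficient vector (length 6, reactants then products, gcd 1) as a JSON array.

Coefficients: [5, 2, 2, 6, 6, 1]

Q: 5·0+2·0+2·2+6·5 = 34 | 6·5+1·4 = 34
L: 5·0+2·3+2·0+6·0 = 6 | 6·0+1·6 = 6
A: 5·0+2·1+2·0+6·1 = 8 | 6·0+1·8 = 8
G: 5·1+2·8+2·0+6·5 = 51 | 6·8+1·3 = 51
M: 5·0+2·8+2·3+6·1 = 28 | 6·4+1·4 = 28
gcd(5,2,2,6,6,1) = 1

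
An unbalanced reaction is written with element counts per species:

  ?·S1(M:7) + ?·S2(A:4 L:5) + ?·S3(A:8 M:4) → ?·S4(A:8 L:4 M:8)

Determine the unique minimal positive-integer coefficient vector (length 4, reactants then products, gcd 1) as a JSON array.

A: 4·0+4·4+3·8 = 40 | 5·8 = 40
L: 4·0+4·5+3·0 = 20 | 5·4 = 20
M: 4·7+4·0+3·4 = 40 | 5·8 = 40
gcd(4,4,3,5) = 1

Coefficients: [4, 4, 3, 5]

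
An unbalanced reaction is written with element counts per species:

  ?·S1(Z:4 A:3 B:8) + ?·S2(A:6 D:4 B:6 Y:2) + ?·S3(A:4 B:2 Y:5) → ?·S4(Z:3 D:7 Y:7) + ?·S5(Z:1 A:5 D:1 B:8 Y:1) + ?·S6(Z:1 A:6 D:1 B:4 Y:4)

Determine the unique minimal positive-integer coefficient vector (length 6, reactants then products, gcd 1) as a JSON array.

Z: 3·4+4·0+4·0 = 12 | 1·3+5·1+4·1 = 12
A: 3·3+4·6+4·4 = 49 | 1·0+5·5+4·6 = 49
D: 3·0+4·4+4·0 = 16 | 1·7+5·1+4·1 = 16
B: 3·8+4·6+4·2 = 56 | 1·0+5·8+4·4 = 56
Y: 3·0+4·2+4·5 = 28 | 1·7+5·1+4·4 = 28
gcd(3,4,4,1,5,4) = 1

Coefficients: [3, 4, 4, 1, 5, 4]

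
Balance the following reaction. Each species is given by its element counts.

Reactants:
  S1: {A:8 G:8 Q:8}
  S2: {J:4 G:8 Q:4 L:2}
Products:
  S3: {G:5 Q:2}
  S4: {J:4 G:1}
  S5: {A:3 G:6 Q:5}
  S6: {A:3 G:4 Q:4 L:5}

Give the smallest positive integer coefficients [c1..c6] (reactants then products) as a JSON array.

Coefficients: [3, 5, 3, 5, 6, 2]

J: 3·0+5·4 = 20 | 3·0+5·4+6·0+2·0 = 20
A: 3·8+5·0 = 24 | 3·0+5·0+6·3+2·3 = 24
G: 3·8+5·8 = 64 | 3·5+5·1+6·6+2·4 = 64
Q: 3·8+5·4 = 44 | 3·2+5·0+6·5+2·4 = 44
L: 3·0+5·2 = 10 | 3·0+5·0+6·0+2·5 = 10
gcd(3,5,3,5,6,2) = 1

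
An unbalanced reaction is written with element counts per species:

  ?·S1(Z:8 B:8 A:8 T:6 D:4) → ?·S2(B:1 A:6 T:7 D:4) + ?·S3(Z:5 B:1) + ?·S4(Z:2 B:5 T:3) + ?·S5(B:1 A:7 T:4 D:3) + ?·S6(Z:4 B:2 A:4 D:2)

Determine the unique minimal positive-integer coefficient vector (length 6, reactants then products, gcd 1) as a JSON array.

Coefficients: [5, 1, 2, 5, 2, 5]

Z: 5·8 = 40 | 1·0+2·5+5·2+2·0+5·4 = 40
B: 5·8 = 40 | 1·1+2·1+5·5+2·1+5·2 = 40
A: 5·8 = 40 | 1·6+2·0+5·0+2·7+5·4 = 40
T: 5·6 = 30 | 1·7+2·0+5·3+2·4+5·0 = 30
D: 5·4 = 20 | 1·4+2·0+5·0+2·3+5·2 = 20
gcd(5,1,2,5,2,5) = 1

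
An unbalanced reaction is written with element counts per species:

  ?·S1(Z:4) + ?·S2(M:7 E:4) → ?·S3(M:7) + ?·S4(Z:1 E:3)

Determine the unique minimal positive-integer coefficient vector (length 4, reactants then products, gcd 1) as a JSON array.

Coefficients: [1, 3, 3, 4]

Z: 1·4+3·0 = 4 | 3·0+4·1 = 4
M: 1·0+3·7 = 21 | 3·7+4·0 = 21
E: 1·0+3·4 = 12 | 3·0+4·3 = 12
gcd(1,3,3,4) = 1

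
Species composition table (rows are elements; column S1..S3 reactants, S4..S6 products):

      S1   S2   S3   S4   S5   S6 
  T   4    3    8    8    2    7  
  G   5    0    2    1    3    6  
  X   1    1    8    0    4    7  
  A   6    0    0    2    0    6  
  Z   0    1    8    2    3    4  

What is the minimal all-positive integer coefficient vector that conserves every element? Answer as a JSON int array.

Coefficients: [4, 5, 2, 3, 1, 3]

T: 4·4+5·3+2·8 = 47 | 3·8+1·2+3·7 = 47
G: 4·5+5·0+2·2 = 24 | 3·1+1·3+3·6 = 24
X: 4·1+5·1+2·8 = 25 | 3·0+1·4+3·7 = 25
A: 4·6+5·0+2·0 = 24 | 3·2+1·0+3·6 = 24
Z: 4·0+5·1+2·8 = 21 | 3·2+1·3+3·4 = 21
gcd(4,5,2,3,1,3) = 1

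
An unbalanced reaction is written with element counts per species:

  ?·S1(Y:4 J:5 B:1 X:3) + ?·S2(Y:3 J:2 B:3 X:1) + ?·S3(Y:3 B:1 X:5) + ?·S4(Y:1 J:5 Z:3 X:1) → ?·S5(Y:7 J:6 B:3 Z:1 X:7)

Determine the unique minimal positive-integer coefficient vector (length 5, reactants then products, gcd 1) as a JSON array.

Coefficients: [4, 3, 5, 2, 6]

Y: 4·4+3·3+5·3+2·1 = 42 | 6·7 = 42
J: 4·5+3·2+5·0+2·5 = 36 | 6·6 = 36
B: 4·1+3·3+5·1+2·0 = 18 | 6·3 = 18
Z: 4·0+3·0+5·0+2·3 = 6 | 6·1 = 6
X: 4·3+3·1+5·5+2·1 = 42 | 6·7 = 42
gcd(4,3,5,2,6) = 1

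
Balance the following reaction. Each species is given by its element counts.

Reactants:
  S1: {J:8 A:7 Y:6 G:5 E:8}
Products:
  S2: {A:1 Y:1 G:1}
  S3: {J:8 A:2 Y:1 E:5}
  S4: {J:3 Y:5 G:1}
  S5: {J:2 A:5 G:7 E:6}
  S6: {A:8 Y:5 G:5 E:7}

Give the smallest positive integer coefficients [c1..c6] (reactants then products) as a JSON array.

Coefficients: [5, 6, 4, 2, 1, 2]

J: 5·8 = 40 | 6·0+4·8+2·3+1·2+2·0 = 40
A: 5·7 = 35 | 6·1+4·2+2·0+1·5+2·8 = 35
Y: 5·6 = 30 | 6·1+4·1+2·5+1·0+2·5 = 30
G: 5·5 = 25 | 6·1+4·0+2·1+1·7+2·5 = 25
E: 5·8 = 40 | 6·0+4·5+2·0+1·6+2·7 = 40
gcd(5,6,4,2,1,2) = 1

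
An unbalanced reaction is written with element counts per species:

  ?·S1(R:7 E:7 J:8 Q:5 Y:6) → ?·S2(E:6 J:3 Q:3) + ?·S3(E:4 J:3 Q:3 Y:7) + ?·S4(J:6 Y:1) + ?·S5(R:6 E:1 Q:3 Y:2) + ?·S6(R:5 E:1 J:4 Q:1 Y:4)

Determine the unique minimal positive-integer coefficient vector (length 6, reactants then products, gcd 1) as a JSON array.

Coefficients: [6, 5, 1, 1, 2, 6]

R: 6·7 = 42 | 5·0+1·0+1·0+2·6+6·5 = 42
E: 6·7 = 42 | 5·6+1·4+1·0+2·1+6·1 = 42
J: 6·8 = 48 | 5·3+1·3+1·6+2·0+6·4 = 48
Q: 6·5 = 30 | 5·3+1·3+1·0+2·3+6·1 = 30
Y: 6·6 = 36 | 5·0+1·7+1·1+2·2+6·4 = 36
gcd(6,5,1,1,2,6) = 1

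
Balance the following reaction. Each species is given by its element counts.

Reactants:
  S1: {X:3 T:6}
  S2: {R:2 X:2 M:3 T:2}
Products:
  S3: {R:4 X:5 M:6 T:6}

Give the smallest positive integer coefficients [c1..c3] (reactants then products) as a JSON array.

R: 1·0+6·2 = 12 | 3·4 = 12
X: 1·3+6·2 = 15 | 3·5 = 15
M: 1·0+6·3 = 18 | 3·6 = 18
T: 1·6+6·2 = 18 | 3·6 = 18
gcd(1,6,3) = 1

Coefficients: [1, 6, 3]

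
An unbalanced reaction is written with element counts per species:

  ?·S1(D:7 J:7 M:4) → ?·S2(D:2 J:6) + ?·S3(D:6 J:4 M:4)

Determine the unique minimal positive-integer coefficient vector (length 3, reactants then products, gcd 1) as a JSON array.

Coefficients: [2, 1, 2]

D: 2·7 = 14 | 1·2+2·6 = 14
J: 2·7 = 14 | 1·6+2·4 = 14
M: 2·4 = 8 | 1·0+2·4 = 8
gcd(2,1,2) = 1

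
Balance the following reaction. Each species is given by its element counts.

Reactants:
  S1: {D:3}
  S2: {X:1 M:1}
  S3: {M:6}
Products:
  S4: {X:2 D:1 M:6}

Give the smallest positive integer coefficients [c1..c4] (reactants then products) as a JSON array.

Coefficients: [1, 6, 2, 3]

X: 1·0+6·1+2·0 = 6 | 3·2 = 6
D: 1·3+6·0+2·0 = 3 | 3·1 = 3
M: 1·0+6·1+2·6 = 18 | 3·6 = 18
gcd(1,6,2,3) = 1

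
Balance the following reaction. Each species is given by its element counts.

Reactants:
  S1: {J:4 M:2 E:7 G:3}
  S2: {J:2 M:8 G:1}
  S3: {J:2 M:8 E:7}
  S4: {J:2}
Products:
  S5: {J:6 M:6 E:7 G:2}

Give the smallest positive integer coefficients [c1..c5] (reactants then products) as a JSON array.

Coefficients: [3, 1, 2, 6, 5]

J: 3·4+1·2+2·2+6·2 = 30 | 5·6 = 30
M: 3·2+1·8+2·8+6·0 = 30 | 5·6 = 30
E: 3·7+1·0+2·7+6·0 = 35 | 5·7 = 35
G: 3·3+1·1+2·0+6·0 = 10 | 5·2 = 10
gcd(3,1,2,6,5) = 1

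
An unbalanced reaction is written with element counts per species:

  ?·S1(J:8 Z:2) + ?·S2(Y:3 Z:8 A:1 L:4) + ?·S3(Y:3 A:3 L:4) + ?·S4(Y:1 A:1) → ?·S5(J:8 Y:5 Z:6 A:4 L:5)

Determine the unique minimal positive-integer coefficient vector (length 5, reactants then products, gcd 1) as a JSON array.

Coefficients: [4, 2, 3, 5, 4]

J: 4·8+2·0+3·0+5·0 = 32 | 4·8 = 32
Y: 4·0+2·3+3·3+5·1 = 20 | 4·5 = 20
Z: 4·2+2·8+3·0+5·0 = 24 | 4·6 = 24
A: 4·0+2·1+3·3+5·1 = 16 | 4·4 = 16
L: 4·0+2·4+3·4+5·0 = 20 | 4·5 = 20
gcd(4,2,3,5,4) = 1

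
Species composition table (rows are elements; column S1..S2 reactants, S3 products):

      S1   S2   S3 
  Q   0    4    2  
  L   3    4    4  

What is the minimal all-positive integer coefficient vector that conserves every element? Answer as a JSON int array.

Coefficients: [4, 3, 6]

Q: 4·0+3·4 = 12 | 6·2 = 12
L: 4·3+3·4 = 24 | 6·4 = 24
gcd(4,3,6) = 1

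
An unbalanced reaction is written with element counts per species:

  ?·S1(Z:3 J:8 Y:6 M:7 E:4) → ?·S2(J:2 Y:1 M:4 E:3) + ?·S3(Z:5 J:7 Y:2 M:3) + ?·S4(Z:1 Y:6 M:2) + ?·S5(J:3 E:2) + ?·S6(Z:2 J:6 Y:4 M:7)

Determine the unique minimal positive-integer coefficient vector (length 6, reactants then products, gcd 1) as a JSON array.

Z: 5·3 = 15 | 4·0+2·5+3·1+4·0+1·2 = 15
J: 5·8 = 40 | 4·2+2·7+3·0+4·3+1·6 = 40
Y: 5·6 = 30 | 4·1+2·2+3·6+4·0+1·4 = 30
M: 5·7 = 35 | 4·4+2·3+3·2+4·0+1·7 = 35
E: 5·4 = 20 | 4·3+2·0+3·0+4·2+1·0 = 20
gcd(5,4,2,3,4,1) = 1

Coefficients: [5, 4, 2, 3, 4, 1]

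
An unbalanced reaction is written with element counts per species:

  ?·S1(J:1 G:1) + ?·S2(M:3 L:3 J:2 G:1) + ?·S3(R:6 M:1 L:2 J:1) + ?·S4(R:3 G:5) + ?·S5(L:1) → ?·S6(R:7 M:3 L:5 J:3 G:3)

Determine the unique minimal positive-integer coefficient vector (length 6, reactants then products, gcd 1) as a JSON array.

Coefficients: [2, 2, 3, 1, 3, 3]

R: 2·0+2·0+3·6+1·3+3·0 = 21 | 3·7 = 21
M: 2·0+2·3+3·1+1·0+3·0 = 9 | 3·3 = 9
L: 2·0+2·3+3·2+1·0+3·1 = 15 | 3·5 = 15
J: 2·1+2·2+3·1+1·0+3·0 = 9 | 3·3 = 9
G: 2·1+2·1+3·0+1·5+3·0 = 9 | 3·3 = 9
gcd(2,2,3,1,3,3) = 1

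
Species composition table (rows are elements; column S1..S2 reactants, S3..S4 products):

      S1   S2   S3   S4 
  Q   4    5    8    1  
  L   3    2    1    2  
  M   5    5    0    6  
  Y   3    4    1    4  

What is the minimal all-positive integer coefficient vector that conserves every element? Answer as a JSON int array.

Coefficients: [1, 5, 3, 5]

Q: 1·4+5·5 = 29 | 3·8+5·1 = 29
L: 1·3+5·2 = 13 | 3·1+5·2 = 13
M: 1·5+5·5 = 30 | 3·0+5·6 = 30
Y: 1·3+5·4 = 23 | 3·1+5·4 = 23
gcd(1,5,3,5) = 1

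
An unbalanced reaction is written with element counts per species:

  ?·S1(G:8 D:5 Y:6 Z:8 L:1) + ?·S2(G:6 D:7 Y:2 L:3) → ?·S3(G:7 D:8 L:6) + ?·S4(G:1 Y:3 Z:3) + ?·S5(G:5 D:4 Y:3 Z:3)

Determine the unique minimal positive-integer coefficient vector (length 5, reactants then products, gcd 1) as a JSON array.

G: 3·8+3·6 = 42 | 2·7+3·1+5·5 = 42
D: 3·5+3·7 = 36 | 2·8+3·0+5·4 = 36
Y: 3·6+3·2 = 24 | 2·0+3·3+5·3 = 24
Z: 3·8+3·0 = 24 | 2·0+3·3+5·3 = 24
L: 3·1+3·3 = 12 | 2·6+3·0+5·0 = 12
gcd(3,3,2,3,5) = 1

Coefficients: [3, 3, 2, 3, 5]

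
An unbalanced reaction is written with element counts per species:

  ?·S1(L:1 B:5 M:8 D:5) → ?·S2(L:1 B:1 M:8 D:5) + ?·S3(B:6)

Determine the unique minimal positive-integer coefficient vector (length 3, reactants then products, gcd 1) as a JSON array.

L: 3·1 = 3 | 3·1+2·0 = 3
B: 3·5 = 15 | 3·1+2·6 = 15
M: 3·8 = 24 | 3·8+2·0 = 24
D: 3·5 = 15 | 3·5+2·0 = 15
gcd(3,3,2) = 1

Coefficients: [3, 3, 2]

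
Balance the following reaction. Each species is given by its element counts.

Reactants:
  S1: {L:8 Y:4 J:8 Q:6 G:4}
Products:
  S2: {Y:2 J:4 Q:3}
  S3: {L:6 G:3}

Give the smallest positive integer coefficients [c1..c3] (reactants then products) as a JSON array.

L: 3·8 = 24 | 6·0+4·6 = 24
Y: 3·4 = 12 | 6·2+4·0 = 12
J: 3·8 = 24 | 6·4+4·0 = 24
Q: 3·6 = 18 | 6·3+4·0 = 18
G: 3·4 = 12 | 6·0+4·3 = 12
gcd(3,6,4) = 1

Coefficients: [3, 6, 4]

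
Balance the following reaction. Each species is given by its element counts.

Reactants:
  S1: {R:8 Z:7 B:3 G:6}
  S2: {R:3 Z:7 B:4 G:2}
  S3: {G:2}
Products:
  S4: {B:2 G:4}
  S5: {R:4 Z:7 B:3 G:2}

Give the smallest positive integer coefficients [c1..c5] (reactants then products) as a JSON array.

Coefficients: [1, 4, 2, 2, 5]

R: 1·8+4·3+2·0 = 20 | 2·0+5·4 = 20
Z: 1·7+4·7+2·0 = 35 | 2·0+5·7 = 35
B: 1·3+4·4+2·0 = 19 | 2·2+5·3 = 19
G: 1·6+4·2+2·2 = 18 | 2·4+5·2 = 18
gcd(1,4,2,2,5) = 1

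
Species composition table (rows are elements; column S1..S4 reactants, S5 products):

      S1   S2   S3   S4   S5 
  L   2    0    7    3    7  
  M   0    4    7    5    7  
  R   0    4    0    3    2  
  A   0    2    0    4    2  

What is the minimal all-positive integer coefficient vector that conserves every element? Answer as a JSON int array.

L: 4·2+1·0+3·7+2·3 = 35 | 5·7 = 35
M: 4·0+1·4+3·7+2·5 = 35 | 5·7 = 35
R: 4·0+1·4+3·0+2·3 = 10 | 5·2 = 10
A: 4·0+1·2+3·0+2·4 = 10 | 5·2 = 10
gcd(4,1,3,2,5) = 1

Coefficients: [4, 1, 3, 2, 5]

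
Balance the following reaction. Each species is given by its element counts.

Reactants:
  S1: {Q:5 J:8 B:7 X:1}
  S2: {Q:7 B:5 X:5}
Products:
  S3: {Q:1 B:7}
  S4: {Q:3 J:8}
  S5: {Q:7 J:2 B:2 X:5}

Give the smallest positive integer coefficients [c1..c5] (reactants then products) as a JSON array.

Q: 5·5+3·7 = 46 | 6·1+4·3+4·7 = 46
J: 5·8+3·0 = 40 | 6·0+4·8+4·2 = 40
B: 5·7+3·5 = 50 | 6·7+4·0+4·2 = 50
X: 5·1+3·5 = 20 | 6·0+4·0+4·5 = 20
gcd(5,3,6,4,4) = 1

Coefficients: [5, 3, 6, 4, 4]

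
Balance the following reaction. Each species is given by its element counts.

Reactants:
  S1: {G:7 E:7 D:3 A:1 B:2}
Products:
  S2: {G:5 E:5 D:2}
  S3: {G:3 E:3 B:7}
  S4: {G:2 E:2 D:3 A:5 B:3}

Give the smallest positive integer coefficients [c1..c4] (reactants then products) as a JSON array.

G: 5·7 = 35 | 6·5+1·3+1·2 = 35
E: 5·7 = 35 | 6·5+1·3+1·2 = 35
D: 5·3 = 15 | 6·2+1·0+1·3 = 15
A: 5·1 = 5 | 6·0+1·0+1·5 = 5
B: 5·2 = 10 | 6·0+1·7+1·3 = 10
gcd(5,6,1,1) = 1

Coefficients: [5, 6, 1, 1]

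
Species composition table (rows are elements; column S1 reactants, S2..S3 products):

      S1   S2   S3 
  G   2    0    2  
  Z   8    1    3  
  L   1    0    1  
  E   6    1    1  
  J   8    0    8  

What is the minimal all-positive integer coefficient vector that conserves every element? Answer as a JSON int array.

G: 1·2 = 2 | 5·0+1·2 = 2
Z: 1·8 = 8 | 5·1+1·3 = 8
L: 1·1 = 1 | 5·0+1·1 = 1
E: 1·6 = 6 | 5·1+1·1 = 6
J: 1·8 = 8 | 5·0+1·8 = 8
gcd(1,5,1) = 1

Coefficients: [1, 5, 1]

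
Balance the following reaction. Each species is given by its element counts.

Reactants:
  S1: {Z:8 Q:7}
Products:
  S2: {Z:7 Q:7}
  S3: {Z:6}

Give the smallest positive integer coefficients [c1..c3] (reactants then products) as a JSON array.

Coefficients: [6, 6, 1]

Z: 6·8 = 48 | 6·7+1·6 = 48
Q: 6·7 = 42 | 6·7+1·0 = 42
gcd(6,6,1) = 1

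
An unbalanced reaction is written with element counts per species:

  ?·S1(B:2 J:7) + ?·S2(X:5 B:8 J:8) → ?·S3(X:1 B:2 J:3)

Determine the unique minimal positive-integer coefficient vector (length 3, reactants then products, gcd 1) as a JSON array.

X: 1·0+1·5 = 5 | 5·1 = 5
B: 1·2+1·8 = 10 | 5·2 = 10
J: 1·7+1·8 = 15 | 5·3 = 15
gcd(1,1,5) = 1

Coefficients: [1, 1, 5]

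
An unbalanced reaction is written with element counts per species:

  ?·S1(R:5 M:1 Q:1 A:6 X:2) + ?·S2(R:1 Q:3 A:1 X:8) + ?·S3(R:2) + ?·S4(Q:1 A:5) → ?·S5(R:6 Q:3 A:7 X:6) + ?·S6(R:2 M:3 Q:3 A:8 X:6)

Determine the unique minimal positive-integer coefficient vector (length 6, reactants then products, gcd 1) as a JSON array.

Coefficients: [3, 3, 4, 3, 4, 1]

R: 3·5+3·1+4·2+3·0 = 26 | 4·6+1·2 = 26
M: 3·1+3·0+4·0+3·0 = 3 | 4·0+1·3 = 3
Q: 3·1+3·3+4·0+3·1 = 15 | 4·3+1·3 = 15
A: 3·6+3·1+4·0+3·5 = 36 | 4·7+1·8 = 36
X: 3·2+3·8+4·0+3·0 = 30 | 4·6+1·6 = 30
gcd(3,3,4,3,4,1) = 1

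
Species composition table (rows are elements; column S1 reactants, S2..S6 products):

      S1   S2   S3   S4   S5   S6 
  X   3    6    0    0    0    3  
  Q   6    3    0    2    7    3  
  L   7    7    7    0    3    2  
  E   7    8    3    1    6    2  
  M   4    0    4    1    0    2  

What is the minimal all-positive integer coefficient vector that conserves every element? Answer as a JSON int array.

Coefficients: [4, 1, 2, 4, 1, 2]

X: 4·3 = 12 | 1·6+2·0+4·0+1·0+2·3 = 12
Q: 4·6 = 24 | 1·3+2·0+4·2+1·7+2·3 = 24
L: 4·7 = 28 | 1·7+2·7+4·0+1·3+2·2 = 28
E: 4·7 = 28 | 1·8+2·3+4·1+1·6+2·2 = 28
M: 4·4 = 16 | 1·0+2·4+4·1+1·0+2·2 = 16
gcd(4,1,2,4,1,2) = 1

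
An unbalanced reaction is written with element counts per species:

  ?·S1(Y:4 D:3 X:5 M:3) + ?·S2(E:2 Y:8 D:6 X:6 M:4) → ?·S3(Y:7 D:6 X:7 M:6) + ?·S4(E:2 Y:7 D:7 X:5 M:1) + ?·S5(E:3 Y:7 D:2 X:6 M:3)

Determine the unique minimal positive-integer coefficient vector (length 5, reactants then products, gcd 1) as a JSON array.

E: 4·0+5·2 = 10 | 4·0+2·2+2·3 = 10
Y: 4·4+5·8 = 56 | 4·7+2·7+2·7 = 56
D: 4·3+5·6 = 42 | 4·6+2·7+2·2 = 42
X: 4·5+5·6 = 50 | 4·7+2·5+2·6 = 50
M: 4·3+5·4 = 32 | 4·6+2·1+2·3 = 32
gcd(4,5,4,2,2) = 1

Coefficients: [4, 5, 4, 2, 2]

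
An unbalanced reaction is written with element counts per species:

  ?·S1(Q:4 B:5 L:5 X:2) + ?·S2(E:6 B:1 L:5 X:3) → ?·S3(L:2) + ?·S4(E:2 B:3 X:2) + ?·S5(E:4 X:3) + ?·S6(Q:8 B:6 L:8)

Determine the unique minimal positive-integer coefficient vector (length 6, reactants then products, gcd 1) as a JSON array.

Q: 2·4+2·0 = 8 | 6·0+2·0+2·0+1·8 = 8
E: 2·0+2·6 = 12 | 6·0+2·2+2·4+1·0 = 12
B: 2·5+2·1 = 12 | 6·0+2·3+2·0+1·6 = 12
L: 2·5+2·5 = 20 | 6·2+2·0+2·0+1·8 = 20
X: 2·2+2·3 = 10 | 6·0+2·2+2·3+1·0 = 10
gcd(2,2,6,2,2,1) = 1

Coefficients: [2, 2, 6, 2, 2, 1]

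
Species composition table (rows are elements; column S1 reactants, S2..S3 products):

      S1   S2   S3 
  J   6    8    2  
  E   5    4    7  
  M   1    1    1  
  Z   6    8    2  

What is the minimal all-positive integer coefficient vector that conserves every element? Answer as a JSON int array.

Coefficients: [3, 2, 1]

J: 3·6 = 18 | 2·8+1·2 = 18
E: 3·5 = 15 | 2·4+1·7 = 15
M: 3·1 = 3 | 2·1+1·1 = 3
Z: 3·6 = 18 | 2·8+1·2 = 18
gcd(3,2,1) = 1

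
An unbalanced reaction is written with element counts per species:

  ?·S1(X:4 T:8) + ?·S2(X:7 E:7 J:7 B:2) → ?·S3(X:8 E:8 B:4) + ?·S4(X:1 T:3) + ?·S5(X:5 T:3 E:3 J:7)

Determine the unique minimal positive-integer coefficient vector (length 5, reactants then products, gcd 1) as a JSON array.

X: 3·4+4·7 = 40 | 2·8+4·1+4·5 = 40
T: 3·8+4·0 = 24 | 2·0+4·3+4·3 = 24
E: 3·0+4·7 = 28 | 2·8+4·0+4·3 = 28
J: 3·0+4·7 = 28 | 2·0+4·0+4·7 = 28
B: 3·0+4·2 = 8 | 2·4+4·0+4·0 = 8
gcd(3,4,2,4,4) = 1

Coefficients: [3, 4, 2, 4, 4]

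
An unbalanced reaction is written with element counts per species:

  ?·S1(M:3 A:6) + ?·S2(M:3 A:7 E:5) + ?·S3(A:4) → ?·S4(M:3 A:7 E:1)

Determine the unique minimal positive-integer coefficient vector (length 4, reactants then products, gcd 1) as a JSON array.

M: 4·3+1·3+1·0 = 15 | 5·3 = 15
A: 4·6+1·7+1·4 = 35 | 5·7 = 35
E: 4·0+1·5+1·0 = 5 | 5·1 = 5
gcd(4,1,1,5) = 1

Coefficients: [4, 1, 1, 5]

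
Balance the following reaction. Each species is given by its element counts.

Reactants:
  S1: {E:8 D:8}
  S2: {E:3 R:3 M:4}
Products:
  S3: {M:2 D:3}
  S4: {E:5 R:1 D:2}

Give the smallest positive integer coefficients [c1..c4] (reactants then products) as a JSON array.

E: 3·8+2·3 = 30 | 4·0+6·5 = 30
R: 3·0+2·3 = 6 | 4·0+6·1 = 6
M: 3·0+2·4 = 8 | 4·2+6·0 = 8
D: 3·8+2·0 = 24 | 4·3+6·2 = 24
gcd(3,2,4,6) = 1

Coefficients: [3, 2, 4, 6]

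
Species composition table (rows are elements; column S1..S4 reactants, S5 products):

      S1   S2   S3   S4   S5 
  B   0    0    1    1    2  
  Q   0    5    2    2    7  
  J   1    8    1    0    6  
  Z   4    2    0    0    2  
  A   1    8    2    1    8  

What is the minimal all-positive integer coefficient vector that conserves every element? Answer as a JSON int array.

B: 1·0+3·0+5·1+5·1 = 10 | 5·2 = 10
Q: 1·0+3·5+5·2+5·2 = 35 | 5·7 = 35
J: 1·1+3·8+5·1+5·0 = 30 | 5·6 = 30
Z: 1·4+3·2+5·0+5·0 = 10 | 5·2 = 10
A: 1·1+3·8+5·2+5·1 = 40 | 5·8 = 40
gcd(1,3,5,5,5) = 1

Coefficients: [1, 3, 5, 5, 5]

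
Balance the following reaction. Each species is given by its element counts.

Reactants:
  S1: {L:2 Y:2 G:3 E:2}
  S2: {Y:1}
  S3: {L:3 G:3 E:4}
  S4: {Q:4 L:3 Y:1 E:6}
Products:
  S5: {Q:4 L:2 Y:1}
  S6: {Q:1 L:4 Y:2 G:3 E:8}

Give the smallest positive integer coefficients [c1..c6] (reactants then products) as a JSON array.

Coefficients: [1, 5, 3, 3, 2, 4]

Q: 1·0+5·0+3·0+3·4 = 12 | 2·4+4·1 = 12
L: 1·2+5·0+3·3+3·3 = 20 | 2·2+4·4 = 20
Y: 1·2+5·1+3·0+3·1 = 10 | 2·1+4·2 = 10
G: 1·3+5·0+3·3+3·0 = 12 | 2·0+4·3 = 12
E: 1·2+5·0+3·4+3·6 = 32 | 2·0+4·8 = 32
gcd(1,5,3,3,2,4) = 1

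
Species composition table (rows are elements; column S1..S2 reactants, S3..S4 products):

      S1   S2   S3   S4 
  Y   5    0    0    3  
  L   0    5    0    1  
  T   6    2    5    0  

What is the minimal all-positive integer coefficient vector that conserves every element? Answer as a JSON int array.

Coefficients: [3, 1, 4, 5]

Y: 3·5+1·0 = 15 | 4·0+5·3 = 15
L: 3·0+1·5 = 5 | 4·0+5·1 = 5
T: 3·6+1·2 = 20 | 4·5+5·0 = 20
gcd(3,1,4,5) = 1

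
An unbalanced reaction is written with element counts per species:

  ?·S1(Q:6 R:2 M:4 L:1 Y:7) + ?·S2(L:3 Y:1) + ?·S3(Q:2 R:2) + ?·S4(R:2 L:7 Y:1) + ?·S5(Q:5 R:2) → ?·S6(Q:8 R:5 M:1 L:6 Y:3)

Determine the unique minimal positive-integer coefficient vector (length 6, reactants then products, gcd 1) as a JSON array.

Q: 1·6+3·0+3·2+2·0+4·5 = 32 | 4·8 = 32
R: 1·2+3·0+3·2+2·2+4·2 = 20 | 4·5 = 20
M: 1·4+3·0+3·0+2·0+4·0 = 4 | 4·1 = 4
L: 1·1+3·3+3·0+2·7+4·0 = 24 | 4·6 = 24
Y: 1·7+3·1+3·0+2·1+4·0 = 12 | 4·3 = 12
gcd(1,3,3,2,4,4) = 1

Coefficients: [1, 3, 3, 2, 4, 4]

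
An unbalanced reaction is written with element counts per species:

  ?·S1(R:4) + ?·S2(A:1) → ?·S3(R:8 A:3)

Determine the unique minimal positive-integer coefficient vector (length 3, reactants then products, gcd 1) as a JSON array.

R: 2·4+3·0 = 8 | 1·8 = 8
A: 2·0+3·1 = 3 | 1·3 = 3
gcd(2,3,1) = 1

Coefficients: [2, 3, 1]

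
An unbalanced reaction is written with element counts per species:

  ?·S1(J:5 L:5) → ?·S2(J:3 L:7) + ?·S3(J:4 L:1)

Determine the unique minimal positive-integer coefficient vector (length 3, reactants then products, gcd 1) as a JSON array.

J: 5·5 = 25 | 3·3+4·4 = 25
L: 5·5 = 25 | 3·7+4·1 = 25
gcd(5,3,4) = 1

Coefficients: [5, 3, 4]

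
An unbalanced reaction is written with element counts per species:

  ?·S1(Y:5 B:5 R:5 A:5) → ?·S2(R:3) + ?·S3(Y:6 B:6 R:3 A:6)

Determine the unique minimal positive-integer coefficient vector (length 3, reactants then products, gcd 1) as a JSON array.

Coefficients: [6, 5, 5]

Y: 6·5 = 30 | 5·0+5·6 = 30
B: 6·5 = 30 | 5·0+5·6 = 30
R: 6·5 = 30 | 5·3+5·3 = 30
A: 6·5 = 30 | 5·0+5·6 = 30
gcd(6,5,5) = 1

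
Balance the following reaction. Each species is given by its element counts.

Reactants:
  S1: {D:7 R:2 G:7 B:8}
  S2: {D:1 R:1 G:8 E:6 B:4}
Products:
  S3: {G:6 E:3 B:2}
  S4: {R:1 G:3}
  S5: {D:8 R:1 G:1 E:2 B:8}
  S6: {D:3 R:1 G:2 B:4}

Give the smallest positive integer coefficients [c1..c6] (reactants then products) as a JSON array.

Coefficients: [5, 4, 6, 6, 3, 5]

D: 5·7+4·1 = 39 | 6·0+6·0+3·8+5·3 = 39
R: 5·2+4·1 = 14 | 6·0+6·1+3·1+5·1 = 14
G: 5·7+4·8 = 67 | 6·6+6·3+3·1+5·2 = 67
E: 5·0+4·6 = 24 | 6·3+6·0+3·2+5·0 = 24
B: 5·8+4·4 = 56 | 6·2+6·0+3·8+5·4 = 56
gcd(5,4,6,6,3,5) = 1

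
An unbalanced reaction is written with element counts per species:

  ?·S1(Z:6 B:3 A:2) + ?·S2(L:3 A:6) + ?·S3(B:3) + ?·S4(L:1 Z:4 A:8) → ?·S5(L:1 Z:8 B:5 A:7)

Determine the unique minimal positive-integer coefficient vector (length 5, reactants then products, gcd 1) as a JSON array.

Coefficients: [6, 1, 4, 3, 6]

L: 6·0+1·3+4·0+3·1 = 6 | 6·1 = 6
Z: 6·6+1·0+4·0+3·4 = 48 | 6·8 = 48
B: 6·3+1·0+4·3+3·0 = 30 | 6·5 = 30
A: 6·2+1·6+4·0+3·8 = 42 | 6·7 = 42
gcd(6,1,4,3,6) = 1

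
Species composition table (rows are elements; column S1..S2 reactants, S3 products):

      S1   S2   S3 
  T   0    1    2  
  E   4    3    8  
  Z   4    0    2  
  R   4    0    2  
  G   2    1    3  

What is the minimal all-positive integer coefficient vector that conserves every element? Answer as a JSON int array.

T: 1·0+4·1 = 4 | 2·2 = 4
E: 1·4+4·3 = 16 | 2·8 = 16
Z: 1·4+4·0 = 4 | 2·2 = 4
R: 1·4+4·0 = 4 | 2·2 = 4
G: 1·2+4·1 = 6 | 2·3 = 6
gcd(1,4,2) = 1

Coefficients: [1, 4, 2]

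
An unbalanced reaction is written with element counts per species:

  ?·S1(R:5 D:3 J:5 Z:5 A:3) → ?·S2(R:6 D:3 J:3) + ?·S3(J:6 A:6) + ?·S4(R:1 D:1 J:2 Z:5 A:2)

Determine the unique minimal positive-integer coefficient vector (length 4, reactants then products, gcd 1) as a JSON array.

Coefficients: [6, 4, 1, 6]

R: 6·5 = 30 | 4·6+1·0+6·1 = 30
D: 6·3 = 18 | 4·3+1·0+6·1 = 18
J: 6·5 = 30 | 4·3+1·6+6·2 = 30
Z: 6·5 = 30 | 4·0+1·0+6·5 = 30
A: 6·3 = 18 | 4·0+1·6+6·2 = 18
gcd(6,4,1,6) = 1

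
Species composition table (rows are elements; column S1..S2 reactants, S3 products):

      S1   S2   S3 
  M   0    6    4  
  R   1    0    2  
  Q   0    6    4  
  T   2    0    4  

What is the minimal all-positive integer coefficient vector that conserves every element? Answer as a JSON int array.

M: 6·0+2·6 = 12 | 3·4 = 12
R: 6·1+2·0 = 6 | 3·2 = 6
Q: 6·0+2·6 = 12 | 3·4 = 12
T: 6·2+2·0 = 12 | 3·4 = 12
gcd(6,2,3) = 1

Coefficients: [6, 2, 3]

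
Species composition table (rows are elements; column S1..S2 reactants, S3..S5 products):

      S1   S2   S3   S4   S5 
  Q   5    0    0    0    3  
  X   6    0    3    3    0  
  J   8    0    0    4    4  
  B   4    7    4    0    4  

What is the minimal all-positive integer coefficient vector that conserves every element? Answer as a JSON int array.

Coefficients: [3, 4, 5, 1, 5]

Q: 3·5+4·0 = 15 | 5·0+1·0+5·3 = 15
X: 3·6+4·0 = 18 | 5·3+1·3+5·0 = 18
J: 3·8+4·0 = 24 | 5·0+1·4+5·4 = 24
B: 3·4+4·7 = 40 | 5·4+1·0+5·4 = 40
gcd(3,4,5,1,5) = 1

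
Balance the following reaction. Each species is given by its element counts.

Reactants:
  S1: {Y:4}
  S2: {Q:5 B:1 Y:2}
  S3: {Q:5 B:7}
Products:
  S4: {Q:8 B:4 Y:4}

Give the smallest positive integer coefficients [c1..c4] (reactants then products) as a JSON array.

Coefficients: [2, 6, 2, 5]

Q: 2·0+6·5+2·5 = 40 | 5·8 = 40
B: 2·0+6·1+2·7 = 20 | 5·4 = 20
Y: 2·4+6·2+2·0 = 20 | 5·4 = 20
gcd(2,6,2,5) = 1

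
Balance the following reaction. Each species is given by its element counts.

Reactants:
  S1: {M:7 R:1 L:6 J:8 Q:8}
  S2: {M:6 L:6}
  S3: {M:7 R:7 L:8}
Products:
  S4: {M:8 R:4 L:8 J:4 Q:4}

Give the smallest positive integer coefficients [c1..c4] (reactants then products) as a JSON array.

M: 3·7+1·6+3·7 = 48 | 6·8 = 48
R: 3·1+1·0+3·7 = 24 | 6·4 = 24
L: 3·6+1·6+3·8 = 48 | 6·8 = 48
J: 3·8+1·0+3·0 = 24 | 6·4 = 24
Q: 3·8+1·0+3·0 = 24 | 6·4 = 24
gcd(3,1,3,6) = 1

Coefficients: [3, 1, 3, 6]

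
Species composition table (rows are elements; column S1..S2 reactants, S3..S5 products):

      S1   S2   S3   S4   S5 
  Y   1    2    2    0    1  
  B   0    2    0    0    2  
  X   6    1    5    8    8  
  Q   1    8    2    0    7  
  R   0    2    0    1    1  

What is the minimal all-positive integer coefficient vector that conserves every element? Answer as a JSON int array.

Y: 5·1+1·2 = 7 | 3·2+1·0+1·1 = 7
B: 5·0+1·2 = 2 | 3·0+1·0+1·2 = 2
X: 5·6+1·1 = 31 | 3·5+1·8+1·8 = 31
Q: 5·1+1·8 = 13 | 3·2+1·0+1·7 = 13
R: 5·0+1·2 = 2 | 3·0+1·1+1·1 = 2
gcd(5,1,3,1,1) = 1

Coefficients: [5, 1, 3, 1, 1]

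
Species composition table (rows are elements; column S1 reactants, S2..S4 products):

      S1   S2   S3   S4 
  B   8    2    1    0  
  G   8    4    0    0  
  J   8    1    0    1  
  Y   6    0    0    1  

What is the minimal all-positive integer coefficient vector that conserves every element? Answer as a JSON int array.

B: 1·8 = 8 | 2·2+4·1+6·0 = 8
G: 1·8 = 8 | 2·4+4·0+6·0 = 8
J: 1·8 = 8 | 2·1+4·0+6·1 = 8
Y: 1·6 = 6 | 2·0+4·0+6·1 = 6
gcd(1,2,4,6) = 1

Coefficients: [1, 2, 4, 6]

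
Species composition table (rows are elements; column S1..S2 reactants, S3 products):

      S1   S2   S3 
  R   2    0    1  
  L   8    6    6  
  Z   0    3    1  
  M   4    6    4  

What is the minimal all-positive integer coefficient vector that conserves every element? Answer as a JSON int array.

R: 3·2+2·0 = 6 | 6·1 = 6
L: 3·8+2·6 = 36 | 6·6 = 36
Z: 3·0+2·3 = 6 | 6·1 = 6
M: 3·4+2·6 = 24 | 6·4 = 24
gcd(3,2,6) = 1

Coefficients: [3, 2, 6]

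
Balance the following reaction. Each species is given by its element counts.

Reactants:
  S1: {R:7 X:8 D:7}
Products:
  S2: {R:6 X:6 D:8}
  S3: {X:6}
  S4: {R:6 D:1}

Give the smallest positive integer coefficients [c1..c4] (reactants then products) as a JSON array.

Coefficients: [6, 5, 3, 2]

R: 6·7 = 42 | 5·6+3·0+2·6 = 42
X: 6·8 = 48 | 5·6+3·6+2·0 = 48
D: 6·7 = 42 | 5·8+3·0+2·1 = 42
gcd(6,5,3,2) = 1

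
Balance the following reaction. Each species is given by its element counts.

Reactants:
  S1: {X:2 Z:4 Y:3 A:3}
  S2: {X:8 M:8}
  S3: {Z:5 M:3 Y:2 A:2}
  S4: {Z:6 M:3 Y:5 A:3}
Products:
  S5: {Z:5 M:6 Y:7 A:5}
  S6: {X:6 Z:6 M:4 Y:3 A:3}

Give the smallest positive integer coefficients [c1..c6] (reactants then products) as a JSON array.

X: 6·2+3·8+2·0+2·0 = 36 | 2·0+6·6 = 36
Z: 6·4+3·0+2·5+2·6 = 46 | 2·5+6·6 = 46
M: 6·0+3·8+2·3+2·3 = 36 | 2·6+6·4 = 36
Y: 6·3+3·0+2·2+2·5 = 32 | 2·7+6·3 = 32
A: 6·3+3·0+2·2+2·3 = 28 | 2·5+6·3 = 28
gcd(6,3,2,2,2,6) = 1

Coefficients: [6, 3, 2, 2, 2, 6]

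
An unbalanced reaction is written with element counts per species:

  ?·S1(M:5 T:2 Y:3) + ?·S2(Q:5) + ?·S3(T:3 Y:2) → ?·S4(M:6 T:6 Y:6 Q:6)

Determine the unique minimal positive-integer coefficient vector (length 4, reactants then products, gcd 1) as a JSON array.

M: 6·5+6·0+6·0 = 30 | 5·6 = 30
T: 6·2+6·0+6·3 = 30 | 5·6 = 30
Y: 6·3+6·0+6·2 = 30 | 5·6 = 30
Q: 6·0+6·5+6·0 = 30 | 5·6 = 30
gcd(6,6,6,5) = 1

Coefficients: [6, 6, 6, 5]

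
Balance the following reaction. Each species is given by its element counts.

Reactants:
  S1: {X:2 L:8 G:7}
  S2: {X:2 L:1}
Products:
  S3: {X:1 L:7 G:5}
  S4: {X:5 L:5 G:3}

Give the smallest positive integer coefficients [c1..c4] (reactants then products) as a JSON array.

Coefficients: [2, 6, 1, 3]

X: 2·2+6·2 = 16 | 1·1+3·5 = 16
L: 2·8+6·1 = 22 | 1·7+3·5 = 22
G: 2·7+6·0 = 14 | 1·5+3·3 = 14
gcd(2,6,1,3) = 1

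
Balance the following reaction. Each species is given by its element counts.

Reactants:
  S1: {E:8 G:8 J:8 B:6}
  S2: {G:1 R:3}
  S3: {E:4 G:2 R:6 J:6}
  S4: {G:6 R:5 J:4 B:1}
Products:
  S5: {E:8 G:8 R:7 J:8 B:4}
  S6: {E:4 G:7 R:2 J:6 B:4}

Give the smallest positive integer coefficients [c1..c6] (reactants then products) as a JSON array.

Coefficients: [5, 5, 1, 2, 3, 5]

E: 5·8+5·0+1·4+2·0 = 44 | 3·8+5·4 = 44
G: 5·8+5·1+1·2+2·6 = 59 | 3·8+5·7 = 59
R: 5·0+5·3+1·6+2·5 = 31 | 3·7+5·2 = 31
J: 5·8+5·0+1·6+2·4 = 54 | 3·8+5·6 = 54
B: 5·6+5·0+1·0+2·1 = 32 | 3·4+5·4 = 32
gcd(5,5,1,2,3,5) = 1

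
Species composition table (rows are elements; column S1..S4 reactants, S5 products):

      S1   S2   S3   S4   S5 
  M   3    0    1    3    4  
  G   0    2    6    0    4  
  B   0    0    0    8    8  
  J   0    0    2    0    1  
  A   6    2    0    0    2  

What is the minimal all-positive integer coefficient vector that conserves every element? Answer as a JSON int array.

M: 1·3+3·0+3·1+6·3 = 24 | 6·4 = 24
G: 1·0+3·2+3·6+6·0 = 24 | 6·4 = 24
B: 1·0+3·0+3·0+6·8 = 48 | 6·8 = 48
J: 1·0+3·0+3·2+6·0 = 6 | 6·1 = 6
A: 1·6+3·2+3·0+6·0 = 12 | 6·2 = 12
gcd(1,3,3,6,6) = 1

Coefficients: [1, 3, 3, 6, 6]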